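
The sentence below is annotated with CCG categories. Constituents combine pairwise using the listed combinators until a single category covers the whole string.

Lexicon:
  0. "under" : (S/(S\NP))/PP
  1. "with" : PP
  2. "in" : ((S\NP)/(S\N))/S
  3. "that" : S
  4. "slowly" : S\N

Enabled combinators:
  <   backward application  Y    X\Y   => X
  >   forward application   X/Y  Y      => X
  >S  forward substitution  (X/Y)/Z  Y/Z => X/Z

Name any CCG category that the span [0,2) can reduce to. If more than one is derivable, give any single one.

S/(S\NP)

[0,5] S   >
  [0,2] S/(S\NP)   >
    [0,1] "under" : (S/(S\NP))/PP
    [1,2] "with" : PP
  [2,5] S\NP   >
    [2,4] (S\NP)/(S\N)   >
      [2,3] "in" : ((S\NP)/(S\N))/S
      [3,4] "that" : S
    [4,5] "slowly" : S\N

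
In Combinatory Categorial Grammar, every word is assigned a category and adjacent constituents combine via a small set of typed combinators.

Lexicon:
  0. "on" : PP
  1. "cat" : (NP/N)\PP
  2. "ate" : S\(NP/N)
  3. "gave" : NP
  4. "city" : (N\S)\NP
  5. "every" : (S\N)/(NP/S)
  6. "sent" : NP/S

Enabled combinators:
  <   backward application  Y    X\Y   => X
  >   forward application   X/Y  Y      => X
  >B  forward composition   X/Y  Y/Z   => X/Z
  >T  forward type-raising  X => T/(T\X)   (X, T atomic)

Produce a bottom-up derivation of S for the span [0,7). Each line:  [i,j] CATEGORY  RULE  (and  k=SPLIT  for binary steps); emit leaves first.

[0,7] S   <
  [0,5] N   <
    [0,3] S   <
      [0,2] NP/N   <
        [0,1] "on" : PP
        [1,2] "cat" : (NP/N)\PP
      [2,3] "ate" : S\(NP/N)
    [3,5] N\S   <
      [3,4] "gave" : NP
      [4,5] "city" : (N\S)\NP
  [5,7] S\N   >
    [5,6] "every" : (S\N)/(NP/S)
    [6,7] "sent" : NP/S

[0,1] PP  lex  "on"
[1,2] (NP/N)\PP  lex  "cat"
[0,2] NP/N  <  k=1
[2,3] S\(NP/N)  lex  "ate"
[0,3] S  <  k=2
[3,4] NP  lex  "gave"
[4,5] (N\S)\NP  lex  "city"
[3,5] N\S  <  k=4
[0,5] N  <  k=3
[5,6] (S\N)/(NP/S)  lex  "every"
[6,7] NP/S  lex  "sent"
[5,7] S\N  >  k=6
[0,7] S  <  k=5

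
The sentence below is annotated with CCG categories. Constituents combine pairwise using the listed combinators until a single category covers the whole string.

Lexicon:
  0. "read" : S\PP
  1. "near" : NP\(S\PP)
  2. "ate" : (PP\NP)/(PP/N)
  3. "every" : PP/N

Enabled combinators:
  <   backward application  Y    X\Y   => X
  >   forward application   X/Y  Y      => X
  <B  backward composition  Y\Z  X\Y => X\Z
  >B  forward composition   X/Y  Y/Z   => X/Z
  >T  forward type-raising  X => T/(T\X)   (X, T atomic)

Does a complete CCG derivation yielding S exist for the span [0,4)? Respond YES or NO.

NO

S\PP NP\(S\PP) (PP\NP)/(PP/N) PP/N
CKY chart[0,4] = {N/(N\PP), NP/(NP\PP), PP, PP/(PP\PP), S/(S\PP)}; S ∉ chart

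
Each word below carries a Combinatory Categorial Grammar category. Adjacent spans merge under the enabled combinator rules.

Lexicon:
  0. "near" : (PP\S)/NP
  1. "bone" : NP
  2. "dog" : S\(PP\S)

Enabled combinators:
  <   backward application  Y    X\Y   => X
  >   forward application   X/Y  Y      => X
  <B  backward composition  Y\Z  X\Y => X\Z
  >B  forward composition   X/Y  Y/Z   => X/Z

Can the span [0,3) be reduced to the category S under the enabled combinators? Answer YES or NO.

[0,3] S   <
  [0,2] PP\S   >
    [0,1] "near" : (PP\S)/NP
    [1,2] "bone" : NP
  [2,3] "dog" : S\(PP\S)

YES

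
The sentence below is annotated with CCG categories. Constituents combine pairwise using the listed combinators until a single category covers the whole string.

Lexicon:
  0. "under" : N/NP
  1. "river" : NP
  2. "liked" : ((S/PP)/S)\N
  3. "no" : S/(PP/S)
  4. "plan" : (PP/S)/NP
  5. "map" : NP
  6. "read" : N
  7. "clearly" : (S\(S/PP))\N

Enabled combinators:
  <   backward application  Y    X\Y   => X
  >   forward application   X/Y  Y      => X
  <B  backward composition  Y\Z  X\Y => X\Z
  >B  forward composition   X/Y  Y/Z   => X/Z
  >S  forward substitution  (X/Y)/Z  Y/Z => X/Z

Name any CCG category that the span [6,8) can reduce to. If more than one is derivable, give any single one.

[0,8] S   <
  [0,6] S/PP   >
    [0,3] (S/PP)/S   <
      [0,2] N   >
        [0,1] "under" : N/NP
        [1,2] "river" : NP
      [2,3] "liked" : ((S/PP)/S)\N
    [3,6] S   >
      [3,4] "no" : S/(PP/S)
      [4,6] PP/S   >
        [4,5] "plan" : (PP/S)/NP
        [5,6] "map" : NP
  [6,8] S\(S/PP)   <
    [6,7] "read" : N
    [7,8] "clearly" : (S\(S/PP))\N

S\(S/PP)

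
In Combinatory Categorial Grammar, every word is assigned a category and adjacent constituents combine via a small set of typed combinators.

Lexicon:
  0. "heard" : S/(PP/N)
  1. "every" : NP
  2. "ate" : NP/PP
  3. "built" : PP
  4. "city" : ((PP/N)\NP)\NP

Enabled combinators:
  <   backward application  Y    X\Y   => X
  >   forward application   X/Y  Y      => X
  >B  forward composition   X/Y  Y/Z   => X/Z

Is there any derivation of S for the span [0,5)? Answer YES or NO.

YES

[0,5] S   >
  [0,1] "heard" : S/(PP/N)
  [1,5] PP/N   <
    [1,2] "every" : NP
    [2,5] (PP/N)\NP   <
      [2,4] NP   >
        [2,3] "ate" : NP/PP
        [3,4] "built" : PP
      [4,5] "city" : ((PP/N)\NP)\NP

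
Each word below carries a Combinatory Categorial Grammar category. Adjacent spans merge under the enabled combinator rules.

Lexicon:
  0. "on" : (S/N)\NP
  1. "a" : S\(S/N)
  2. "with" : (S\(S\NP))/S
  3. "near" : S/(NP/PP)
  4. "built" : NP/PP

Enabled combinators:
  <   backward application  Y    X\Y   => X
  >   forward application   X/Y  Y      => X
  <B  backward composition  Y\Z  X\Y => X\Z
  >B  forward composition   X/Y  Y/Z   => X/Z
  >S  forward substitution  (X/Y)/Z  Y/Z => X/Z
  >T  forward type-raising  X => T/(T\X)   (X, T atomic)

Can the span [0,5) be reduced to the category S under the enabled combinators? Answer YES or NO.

[0,5] S   <
  [0,2] S\NP   <B
    [0,1] "on" : (S/N)\NP
    [1,2] "a" : S\(S/N)
  [2,5] S\(S\NP)   >
    [2,3] "with" : (S\(S\NP))/S
    [3,5] S   >
      [3,4] "near" : S/(NP/PP)
      [4,5] "built" : NP/PP

YES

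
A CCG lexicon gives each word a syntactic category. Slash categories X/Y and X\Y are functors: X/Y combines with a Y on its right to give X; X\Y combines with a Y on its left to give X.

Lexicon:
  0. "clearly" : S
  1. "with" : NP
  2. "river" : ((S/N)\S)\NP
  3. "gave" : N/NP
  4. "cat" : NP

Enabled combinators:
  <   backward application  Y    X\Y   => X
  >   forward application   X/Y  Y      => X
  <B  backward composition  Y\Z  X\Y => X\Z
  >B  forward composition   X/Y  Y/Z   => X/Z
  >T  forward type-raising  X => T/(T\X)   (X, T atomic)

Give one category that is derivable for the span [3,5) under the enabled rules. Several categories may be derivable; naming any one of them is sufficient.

[0,5] S   >
  [0,3] S/N   <
    [0,1] "clearly" : S
    [1,3] (S/N)\S   <
      [1,2] "with" : NP
      [2,3] "river" : ((S/N)\S)\NP
  [3,5] N   >
    [3,4] "gave" : N/NP
    [4,5] "cat" : NP

N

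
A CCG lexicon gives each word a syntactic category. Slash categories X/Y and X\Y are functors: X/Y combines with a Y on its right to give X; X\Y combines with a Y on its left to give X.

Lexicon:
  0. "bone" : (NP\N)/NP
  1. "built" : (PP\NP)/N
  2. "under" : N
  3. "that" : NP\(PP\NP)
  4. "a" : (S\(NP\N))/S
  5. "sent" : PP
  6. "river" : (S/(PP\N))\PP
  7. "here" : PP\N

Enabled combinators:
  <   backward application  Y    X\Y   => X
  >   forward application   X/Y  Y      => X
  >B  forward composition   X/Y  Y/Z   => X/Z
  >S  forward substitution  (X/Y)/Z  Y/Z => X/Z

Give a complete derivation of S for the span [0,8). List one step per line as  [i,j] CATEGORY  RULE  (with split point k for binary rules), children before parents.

[0,8] S   <
  [0,4] NP\N   >
    [0,1] "bone" : (NP\N)/NP
    [1,4] NP   <
      [1,3] PP\NP   >
        [1,2] "built" : (PP\NP)/N
        [2,3] "under" : N
      [3,4] "that" : NP\(PP\NP)
  [4,8] S\(NP\N)   >
    [4,5] "a" : (S\(NP\N))/S
    [5,8] S   >
      [5,7] S/(PP\N)   <
        [5,6] "sent" : PP
        [6,7] "river" : (S/(PP\N))\PP
      [7,8] "here" : PP\N

[0,1] (NP\N)/NP  lex  "bone"
[1,2] (PP\NP)/N  lex  "built"
[2,3] N  lex  "under"
[1,3] PP\NP  >  k=2
[3,4] NP\(PP\NP)  lex  "that"
[1,4] NP  <  k=3
[0,4] NP\N  >  k=1
[4,5] (S\(NP\N))/S  lex  "a"
[5,6] PP  lex  "sent"
[6,7] (S/(PP\N))\PP  lex  "river"
[5,7] S/(PP\N)  <  k=6
[7,8] PP\N  lex  "here"
[5,8] S  >  k=7
[4,8] S\(NP\N)  >  k=5
[0,8] S  <  k=4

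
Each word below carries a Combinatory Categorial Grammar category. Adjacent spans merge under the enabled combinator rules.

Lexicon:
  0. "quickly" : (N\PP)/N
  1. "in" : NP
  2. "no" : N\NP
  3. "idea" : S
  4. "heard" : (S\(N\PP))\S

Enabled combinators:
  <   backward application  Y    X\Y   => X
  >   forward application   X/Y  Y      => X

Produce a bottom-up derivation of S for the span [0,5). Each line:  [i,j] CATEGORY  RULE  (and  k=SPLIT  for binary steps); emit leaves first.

[0,1] (N\PP)/N  lex  "quickly"
[1,2] NP  lex  "in"
[2,3] N\NP  lex  "no"
[1,3] N  <  k=2
[0,3] N\PP  >  k=1
[3,4] S  lex  "idea"
[4,5] (S\(N\PP))\S  lex  "heard"
[3,5] S\(N\PP)  <  k=4
[0,5] S  <  k=3

[0,5] S   <
  [0,3] N\PP   >
    [0,1] "quickly" : (N\PP)/N
    [1,3] N   <
      [1,2] "in" : NP
      [2,3] "no" : N\NP
  [3,5] S\(N\PP)   <
    [3,4] "idea" : S
    [4,5] "heard" : (S\(N\PP))\S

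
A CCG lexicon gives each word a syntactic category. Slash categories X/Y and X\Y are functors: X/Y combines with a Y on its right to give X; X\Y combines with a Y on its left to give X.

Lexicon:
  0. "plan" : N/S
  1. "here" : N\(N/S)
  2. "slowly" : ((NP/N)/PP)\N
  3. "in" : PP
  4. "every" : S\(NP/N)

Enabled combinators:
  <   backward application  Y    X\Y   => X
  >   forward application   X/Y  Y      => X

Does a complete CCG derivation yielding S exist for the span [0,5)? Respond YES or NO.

YES

[0,5] S   <
  [0,4] NP/N   >
    [0,3] (NP/N)/PP   <
      [0,2] N   <
        [0,1] "plan" : N/S
        [1,2] "here" : N\(N/S)
      [2,3] "slowly" : ((NP/N)/PP)\N
    [3,4] "in" : PP
  [4,5] "every" : S\(NP/N)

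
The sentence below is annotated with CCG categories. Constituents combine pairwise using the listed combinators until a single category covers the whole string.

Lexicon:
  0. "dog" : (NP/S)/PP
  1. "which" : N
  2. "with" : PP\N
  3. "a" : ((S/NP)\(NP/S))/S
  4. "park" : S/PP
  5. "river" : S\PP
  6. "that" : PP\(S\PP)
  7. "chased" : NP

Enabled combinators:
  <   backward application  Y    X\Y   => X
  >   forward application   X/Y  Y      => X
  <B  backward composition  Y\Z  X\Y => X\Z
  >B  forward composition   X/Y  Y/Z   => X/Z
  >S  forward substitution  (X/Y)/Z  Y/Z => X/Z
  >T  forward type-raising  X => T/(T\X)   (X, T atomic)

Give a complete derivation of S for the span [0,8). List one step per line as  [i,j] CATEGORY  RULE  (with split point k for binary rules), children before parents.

[0,1] (NP/S)/PP  lex  "dog"
[1,2] N  lex  "which"
[2,3] PP\N  lex  "with"
[1,3] PP  <  k=2
[0,3] NP/S  >  k=1
[3,4] ((S/NP)\(NP/S))/S  lex  "a"
[4,5] S/PP  lex  "park"
[5,6] S\PP  lex  "river"
[6,7] PP\(S\PP)  lex  "that"
[5,7] PP  <  k=6
[4,7] S  >  k=5
[3,7] (S/NP)\(NP/S)  >  k=4
[0,7] S/NP  <  k=3
[7,8] NP  lex  "chased"
[0,8] S  >  k=7

[0,8] S   >
  [0,7] S/NP   <
    [0,3] NP/S   >
      [0,1] "dog" : (NP/S)/PP
      [1,3] PP   <
        [1,2] "which" : N
        [2,3] "with" : PP\N
    [3,7] (S/NP)\(NP/S)   >
      [3,4] "a" : ((S/NP)\(NP/S))/S
      [4,7] S   >
        [4,5] "park" : S/PP
        [5,7] PP   <
          [5,6] "river" : S\PP
          [6,7] "that" : PP\(S\PP)
  [7,8] "chased" : NP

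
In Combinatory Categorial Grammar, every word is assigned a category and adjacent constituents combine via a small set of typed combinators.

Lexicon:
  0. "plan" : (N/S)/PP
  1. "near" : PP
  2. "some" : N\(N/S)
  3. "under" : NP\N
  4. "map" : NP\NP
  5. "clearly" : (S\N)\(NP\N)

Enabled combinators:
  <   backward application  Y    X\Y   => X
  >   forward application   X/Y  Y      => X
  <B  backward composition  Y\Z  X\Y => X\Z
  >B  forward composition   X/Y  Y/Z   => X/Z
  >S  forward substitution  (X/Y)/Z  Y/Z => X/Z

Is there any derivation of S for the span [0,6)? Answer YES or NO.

[0,6] S   <
  [0,3] N   <
    [0,2] N/S   >
      [0,1] "plan" : (N/S)/PP
      [1,2] "near" : PP
    [2,3] "some" : N\(N/S)
  [3,6] S\N   <
    [3,5] NP\N   <B
      [3,4] "under" : NP\N
      [4,5] "map" : NP\NP
    [5,6] "clearly" : (S\N)\(NP\N)

YES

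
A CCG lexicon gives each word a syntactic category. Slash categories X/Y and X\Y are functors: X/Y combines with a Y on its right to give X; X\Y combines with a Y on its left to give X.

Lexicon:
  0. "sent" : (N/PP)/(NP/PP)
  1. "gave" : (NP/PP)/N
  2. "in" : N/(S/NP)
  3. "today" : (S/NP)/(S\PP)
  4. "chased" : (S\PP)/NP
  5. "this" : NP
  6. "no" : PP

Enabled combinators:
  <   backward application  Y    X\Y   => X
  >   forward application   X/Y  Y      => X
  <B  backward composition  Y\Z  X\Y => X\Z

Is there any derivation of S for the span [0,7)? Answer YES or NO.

(N/PP)/(NP/PP) (NP/PP)/N N/(S/NP) (S/NP)/(S\PP) (S\PP)/NP NP PP
CKY chart[0,7] = {N}; S ∉ chart

NO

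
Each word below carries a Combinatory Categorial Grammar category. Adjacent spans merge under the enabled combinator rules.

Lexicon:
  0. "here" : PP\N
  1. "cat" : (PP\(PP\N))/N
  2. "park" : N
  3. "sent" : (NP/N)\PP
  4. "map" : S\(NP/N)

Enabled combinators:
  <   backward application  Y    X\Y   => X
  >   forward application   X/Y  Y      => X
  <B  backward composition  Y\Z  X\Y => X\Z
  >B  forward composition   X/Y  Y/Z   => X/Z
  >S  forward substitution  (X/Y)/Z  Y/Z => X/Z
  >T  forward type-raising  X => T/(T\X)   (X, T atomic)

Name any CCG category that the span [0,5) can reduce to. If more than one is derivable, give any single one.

S

[0,5] S   <
  [0,3] PP   <
    [0,1] "here" : PP\N
    [1,3] PP\(PP\N)   >
      [1,2] "cat" : (PP\(PP\N))/N
      [2,3] "park" : N
  [3,5] S\PP   <B
    [3,4] "sent" : (NP/N)\PP
    [4,5] "map" : S\(NP/N)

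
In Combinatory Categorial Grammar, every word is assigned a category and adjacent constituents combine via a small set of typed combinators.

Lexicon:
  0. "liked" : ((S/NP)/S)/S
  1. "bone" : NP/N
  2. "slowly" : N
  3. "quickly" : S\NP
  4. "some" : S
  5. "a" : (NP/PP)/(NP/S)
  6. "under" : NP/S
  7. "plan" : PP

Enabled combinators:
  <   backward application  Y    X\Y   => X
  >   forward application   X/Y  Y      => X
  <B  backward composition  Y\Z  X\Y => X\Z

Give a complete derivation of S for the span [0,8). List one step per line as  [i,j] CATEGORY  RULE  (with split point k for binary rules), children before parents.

[0,1] ((S/NP)/S)/S  lex  "liked"
[1,2] NP/N  lex  "bone"
[2,3] N  lex  "slowly"
[1,3] NP  >  k=2
[3,4] S\NP  lex  "quickly"
[1,4] S  <  k=3
[0,4] (S/NP)/S  >  k=1
[4,5] S  lex  "some"
[0,5] S/NP  >  k=4
[5,6] (NP/PP)/(NP/S)  lex  "a"
[6,7] NP/S  lex  "under"
[5,7] NP/PP  >  k=6
[7,8] PP  lex  "plan"
[5,8] NP  >  k=7
[0,8] S  >  k=5

[0,8] S   >
  [0,5] S/NP   >
    [0,4] (S/NP)/S   >
      [0,1] "liked" : ((S/NP)/S)/S
      [1,4] S   <
        [1,3] NP   >
          [1,2] "bone" : NP/N
          [2,3] "slowly" : N
        [3,4] "quickly" : S\NP
    [4,5] "some" : S
  [5,8] NP   >
    [5,7] NP/PP   >
      [5,6] "a" : (NP/PP)/(NP/S)
      [6,7] "under" : NP/S
    [7,8] "plan" : PP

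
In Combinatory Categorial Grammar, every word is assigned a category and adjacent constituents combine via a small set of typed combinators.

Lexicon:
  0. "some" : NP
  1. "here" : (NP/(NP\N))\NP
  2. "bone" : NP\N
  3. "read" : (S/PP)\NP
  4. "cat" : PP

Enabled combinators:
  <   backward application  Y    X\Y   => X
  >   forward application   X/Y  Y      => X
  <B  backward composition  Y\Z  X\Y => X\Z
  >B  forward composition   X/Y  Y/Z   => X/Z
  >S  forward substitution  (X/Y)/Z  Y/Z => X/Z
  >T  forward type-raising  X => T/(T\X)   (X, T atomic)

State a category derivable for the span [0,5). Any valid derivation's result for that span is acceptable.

[0,5] S   >
  [0,4] S/PP   <
    [0,3] NP   >
      [0,2] NP/(NP\N)   <
        [0,1] "some" : NP
        [1,2] "here" : (NP/(NP\N))\NP
      [2,3] "bone" : NP\N
    [3,4] "read" : (S/PP)\NP
  [4,5] "cat" : PP

S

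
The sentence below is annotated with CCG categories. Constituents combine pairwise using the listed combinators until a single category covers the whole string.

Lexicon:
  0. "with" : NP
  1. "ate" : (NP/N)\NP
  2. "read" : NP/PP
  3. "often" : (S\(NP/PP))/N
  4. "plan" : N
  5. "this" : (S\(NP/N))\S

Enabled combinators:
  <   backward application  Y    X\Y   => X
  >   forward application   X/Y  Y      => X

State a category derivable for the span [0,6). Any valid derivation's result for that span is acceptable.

[0,6] S   <
  [0,2] NP/N   <
    [0,1] "with" : NP
    [1,2] "ate" : (NP/N)\NP
  [2,6] S\(NP/N)   <
    [2,5] S   <
      [2,3] "read" : NP/PP
      [3,5] S\(NP/PP)   >
        [3,4] "often" : (S\(NP/PP))/N
        [4,5] "plan" : N
    [5,6] "this" : (S\(NP/N))\S

S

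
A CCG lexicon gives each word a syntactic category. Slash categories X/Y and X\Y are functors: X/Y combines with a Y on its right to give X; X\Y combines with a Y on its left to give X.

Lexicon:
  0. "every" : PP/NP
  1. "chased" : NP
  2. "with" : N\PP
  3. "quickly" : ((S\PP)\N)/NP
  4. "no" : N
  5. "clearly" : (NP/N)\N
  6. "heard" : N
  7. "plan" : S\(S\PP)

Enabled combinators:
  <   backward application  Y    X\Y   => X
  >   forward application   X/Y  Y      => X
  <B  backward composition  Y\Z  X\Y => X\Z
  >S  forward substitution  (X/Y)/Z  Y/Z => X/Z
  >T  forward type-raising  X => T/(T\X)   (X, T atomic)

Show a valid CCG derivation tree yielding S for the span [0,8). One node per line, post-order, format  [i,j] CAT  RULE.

[0,1] PP/NP  lex  "every"
[1,2] NP  lex  "chased"
[0,2] PP  >  k=1
[2,3] N\PP  lex  "with"
[0,3] N  <  k=2
[3,4] ((S\PP)\N)/NP  lex  "quickly"
[4,5] N  lex  "no"
[5,6] (NP/N)\N  lex  "clearly"
[4,6] NP/N  <  k=5
[6,7] N  lex  "heard"
[4,7] NP  >  k=6
[3,7] (S\PP)\N  >  k=4
[7,8] S\(S\PP)  lex  "plan"
[3,8] S\N  <B  k=7
[0,8] S  <  k=3

[0,8] S   <
  [0,3] N   <
    [0,2] PP   >
      [0,1] "every" : PP/NP
      [1,2] "chased" : NP
    [2,3] "with" : N\PP
  [3,8] S\N   <B
    [3,7] (S\PP)\N   >
      [3,4] "quickly" : ((S\PP)\N)/NP
      [4,7] NP   >
        [4,6] NP/N   <
          [4,5] "no" : N
          [5,6] "clearly" : (NP/N)\N
        [6,7] "heard" : N
    [7,8] "plan" : S\(S\PP)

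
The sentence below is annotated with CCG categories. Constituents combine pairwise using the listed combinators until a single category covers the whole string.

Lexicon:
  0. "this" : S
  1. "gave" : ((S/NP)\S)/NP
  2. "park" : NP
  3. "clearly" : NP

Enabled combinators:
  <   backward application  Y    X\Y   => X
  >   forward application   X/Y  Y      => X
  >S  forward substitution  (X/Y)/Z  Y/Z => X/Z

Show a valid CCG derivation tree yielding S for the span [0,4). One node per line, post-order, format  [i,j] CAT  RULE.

[0,4] S   >
  [0,3] S/NP   <
    [0,1] "this" : S
    [1,3] (S/NP)\S   >
      [1,2] "gave" : ((S/NP)\S)/NP
      [2,3] "park" : NP
  [3,4] "clearly" : NP

[0,1] S  lex  "this"
[1,2] ((S/NP)\S)/NP  lex  "gave"
[2,3] NP  lex  "park"
[1,3] (S/NP)\S  >  k=2
[0,3] S/NP  <  k=1
[3,4] NP  lex  "clearly"
[0,4] S  >  k=3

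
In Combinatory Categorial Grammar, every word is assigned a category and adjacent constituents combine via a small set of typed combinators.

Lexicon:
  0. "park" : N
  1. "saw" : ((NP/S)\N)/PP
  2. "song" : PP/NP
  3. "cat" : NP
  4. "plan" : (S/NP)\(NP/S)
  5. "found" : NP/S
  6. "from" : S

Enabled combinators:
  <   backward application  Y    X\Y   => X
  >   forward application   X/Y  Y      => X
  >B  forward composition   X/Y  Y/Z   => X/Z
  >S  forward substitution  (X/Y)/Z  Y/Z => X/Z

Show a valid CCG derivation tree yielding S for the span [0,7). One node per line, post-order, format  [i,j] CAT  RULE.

[0,7] S   >
  [0,5] S/NP   <
    [0,4] NP/S   <
      [0,1] "park" : N
      [1,4] (NP/S)\N   >
        [1,2] "saw" : ((NP/S)\N)/PP
        [2,4] PP   >
          [2,3] "song" : PP/NP
          [3,4] "cat" : NP
    [4,5] "plan" : (S/NP)\(NP/S)
  [5,7] NP   >
    [5,6] "found" : NP/S
    [6,7] "from" : S

[0,1] N  lex  "park"
[1,2] ((NP/S)\N)/PP  lex  "saw"
[2,3] PP/NP  lex  "song"
[3,4] NP  lex  "cat"
[2,4] PP  >  k=3
[1,4] (NP/S)\N  >  k=2
[0,4] NP/S  <  k=1
[4,5] (S/NP)\(NP/S)  lex  "plan"
[0,5] S/NP  <  k=4
[5,6] NP/S  lex  "found"
[6,7] S  lex  "from"
[5,7] NP  >  k=6
[0,7] S  >  k=5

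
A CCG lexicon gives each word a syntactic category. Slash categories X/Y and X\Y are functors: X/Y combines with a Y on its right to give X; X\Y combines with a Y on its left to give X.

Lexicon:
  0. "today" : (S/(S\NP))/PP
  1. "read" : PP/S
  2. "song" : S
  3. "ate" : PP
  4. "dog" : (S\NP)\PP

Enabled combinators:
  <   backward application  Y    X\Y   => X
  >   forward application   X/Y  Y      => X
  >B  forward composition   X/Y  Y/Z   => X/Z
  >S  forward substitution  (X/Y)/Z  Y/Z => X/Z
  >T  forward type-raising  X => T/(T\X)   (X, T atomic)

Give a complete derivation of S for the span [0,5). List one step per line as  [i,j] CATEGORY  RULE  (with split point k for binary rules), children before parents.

[0,5] S   >
  [0,3] S/(S\NP)   >
    [0,1] "today" : (S/(S\NP))/PP
    [1,3] PP   >
      [1,2] "read" : PP/S
      [2,3] "song" : S
  [3,5] S\NP   <
    [3,4] "ate" : PP
    [4,5] "dog" : (S\NP)\PP

[0,1] (S/(S\NP))/PP  lex  "today"
[1,2] PP/S  lex  "read"
[2,3] S  lex  "song"
[1,3] PP  >  k=2
[0,3] S/(S\NP)  >  k=1
[3,4] PP  lex  "ate"
[4,5] (S\NP)\PP  lex  "dog"
[3,5] S\NP  <  k=4
[0,5] S  >  k=3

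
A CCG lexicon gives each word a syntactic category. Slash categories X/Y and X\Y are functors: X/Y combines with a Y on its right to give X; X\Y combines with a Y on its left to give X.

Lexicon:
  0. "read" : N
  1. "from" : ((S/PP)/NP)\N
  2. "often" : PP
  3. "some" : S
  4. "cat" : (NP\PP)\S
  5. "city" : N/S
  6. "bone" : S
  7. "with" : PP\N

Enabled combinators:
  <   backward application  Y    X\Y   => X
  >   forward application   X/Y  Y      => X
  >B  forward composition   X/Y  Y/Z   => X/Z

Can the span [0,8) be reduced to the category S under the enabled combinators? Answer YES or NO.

[0,8] S   >
  [0,5] S/PP   >
    [0,2] (S/PP)/NP   <
      [0,1] "read" : N
      [1,2] "from" : ((S/PP)/NP)\N
    [2,5] NP   <
      [2,3] "often" : PP
      [3,5] NP\PP   <
        [3,4] "some" : S
        [4,5] "cat" : (NP\PP)\S
  [5,8] PP   <
    [5,7] N   >
      [5,6] "city" : N/S
      [6,7] "bone" : S
    [7,8] "with" : PP\N

YES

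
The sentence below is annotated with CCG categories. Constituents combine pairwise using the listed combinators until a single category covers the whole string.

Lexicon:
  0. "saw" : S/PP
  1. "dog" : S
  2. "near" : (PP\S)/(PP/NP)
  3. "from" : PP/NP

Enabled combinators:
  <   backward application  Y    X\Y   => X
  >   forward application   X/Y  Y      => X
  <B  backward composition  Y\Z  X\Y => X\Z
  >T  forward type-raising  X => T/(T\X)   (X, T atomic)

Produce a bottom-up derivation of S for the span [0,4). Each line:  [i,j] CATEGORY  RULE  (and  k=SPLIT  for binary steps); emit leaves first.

[0,4] S   >
  [0,1] "saw" : S/PP
  [1,4] PP   >
    [1,2] PP/(PP\S)   >T
      [1,2] "dog" : S
    [2,4] PP\S   >
      [2,3] "near" : (PP\S)/(PP/NP)
      [3,4] "from" : PP/NP

[0,1] S/PP  lex  "saw"
[1,2] S  lex  "dog"
[1,2] PP/(PP\S)  >T
[2,3] (PP\S)/(PP/NP)  lex  "near"
[3,4] PP/NP  lex  "from"
[2,4] PP\S  >  k=3
[1,4] PP  >  k=2
[0,4] S  >  k=1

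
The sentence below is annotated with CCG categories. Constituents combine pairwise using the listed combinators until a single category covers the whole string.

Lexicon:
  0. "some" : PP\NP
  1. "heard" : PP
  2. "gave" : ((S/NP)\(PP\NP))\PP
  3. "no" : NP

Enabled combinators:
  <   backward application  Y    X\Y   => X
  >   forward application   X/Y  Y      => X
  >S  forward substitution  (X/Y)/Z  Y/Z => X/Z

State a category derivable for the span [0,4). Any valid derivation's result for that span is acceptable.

[0,4] S   >
  [0,3] S/NP   <
    [0,1] "some" : PP\NP
    [1,3] (S/NP)\(PP\NP)   <
      [1,2] "heard" : PP
      [2,3] "gave" : ((S/NP)\(PP\NP))\PP
  [3,4] "no" : NP

S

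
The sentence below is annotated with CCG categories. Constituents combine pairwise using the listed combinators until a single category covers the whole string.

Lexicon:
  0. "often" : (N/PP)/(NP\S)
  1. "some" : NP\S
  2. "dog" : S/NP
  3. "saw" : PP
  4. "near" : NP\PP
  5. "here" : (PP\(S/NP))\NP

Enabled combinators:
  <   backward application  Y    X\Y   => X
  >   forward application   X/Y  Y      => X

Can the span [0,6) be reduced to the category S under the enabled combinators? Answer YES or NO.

NO

(N/PP)/(NP\S) NP\S S/NP PP NP\PP (PP\(S/NP))\NP
CKY chart[0,6] = {N}; S ∉ chart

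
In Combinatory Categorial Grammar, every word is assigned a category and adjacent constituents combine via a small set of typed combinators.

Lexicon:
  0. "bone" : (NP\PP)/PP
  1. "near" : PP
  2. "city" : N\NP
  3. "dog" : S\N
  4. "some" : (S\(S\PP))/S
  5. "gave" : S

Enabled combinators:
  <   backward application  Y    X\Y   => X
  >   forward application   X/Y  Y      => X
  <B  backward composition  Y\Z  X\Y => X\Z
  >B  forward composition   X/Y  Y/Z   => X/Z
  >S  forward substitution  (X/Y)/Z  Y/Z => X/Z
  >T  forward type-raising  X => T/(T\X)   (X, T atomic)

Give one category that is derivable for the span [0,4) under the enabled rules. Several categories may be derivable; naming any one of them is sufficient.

[0,6] S   <
  [0,4] S\PP   <B
    [0,3] N\PP   <B
      [0,2] NP\PP   >
        [0,1] "bone" : (NP\PP)/PP
        [1,2] "near" : PP
      [2,3] "city" : N\NP
    [3,4] "dog" : S\N
  [4,6] S\(S\PP)   >
    [4,5] "some" : (S\(S\PP))/S
    [5,6] "gave" : S

S\PP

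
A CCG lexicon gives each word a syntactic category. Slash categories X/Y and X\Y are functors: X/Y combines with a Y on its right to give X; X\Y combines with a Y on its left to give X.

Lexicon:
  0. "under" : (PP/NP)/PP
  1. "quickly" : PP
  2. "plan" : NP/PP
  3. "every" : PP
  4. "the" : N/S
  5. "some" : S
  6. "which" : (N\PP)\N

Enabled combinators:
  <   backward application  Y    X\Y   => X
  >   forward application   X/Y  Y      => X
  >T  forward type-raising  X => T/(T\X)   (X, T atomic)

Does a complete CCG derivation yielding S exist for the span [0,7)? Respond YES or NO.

NO

(PP/NP)/PP PP NP/PP PP N/S S (N\PP)\N
CKY chart[0,7] = {N, N/(N\N), NP/(NP\N), PP/(PP\N), S/(S\N)}; S ∉ chart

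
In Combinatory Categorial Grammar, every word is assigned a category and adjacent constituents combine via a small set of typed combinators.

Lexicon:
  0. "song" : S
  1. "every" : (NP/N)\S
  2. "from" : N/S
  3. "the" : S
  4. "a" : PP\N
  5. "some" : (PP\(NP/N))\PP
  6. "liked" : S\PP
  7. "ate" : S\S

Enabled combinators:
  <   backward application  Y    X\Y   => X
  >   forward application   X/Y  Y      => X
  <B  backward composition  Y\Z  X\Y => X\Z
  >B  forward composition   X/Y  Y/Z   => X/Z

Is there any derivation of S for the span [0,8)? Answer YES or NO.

YES

[0,8] S   <
  [0,6] PP   <
    [0,2] NP/N   <
      [0,1] "song" : S
      [1,2] "every" : (NP/N)\S
    [2,6] PP\(NP/N)   <
      [2,5] PP   <
        [2,4] N   >
          [2,3] "from" : N/S
          [3,4] "the" : S
        [4,5] "a" : PP\N
      [5,6] "some" : (PP\(NP/N))\PP
  [6,8] S\PP   <B
    [6,7] "liked" : S\PP
    [7,8] "ate" : S\S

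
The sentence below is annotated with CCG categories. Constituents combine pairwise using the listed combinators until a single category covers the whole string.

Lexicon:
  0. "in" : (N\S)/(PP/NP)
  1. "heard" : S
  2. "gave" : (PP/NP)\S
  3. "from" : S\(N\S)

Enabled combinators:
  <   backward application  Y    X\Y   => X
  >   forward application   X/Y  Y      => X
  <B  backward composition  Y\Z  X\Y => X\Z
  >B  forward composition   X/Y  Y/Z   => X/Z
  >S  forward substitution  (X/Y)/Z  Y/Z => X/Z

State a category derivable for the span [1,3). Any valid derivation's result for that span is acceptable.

PP/NP

[0,4] S   <
  [0,3] N\S   >
    [0,1] "in" : (N\S)/(PP/NP)
    [1,3] PP/NP   <
      [1,2] "heard" : S
      [2,3] "gave" : (PP/NP)\S
  [3,4] "from" : S\(N\S)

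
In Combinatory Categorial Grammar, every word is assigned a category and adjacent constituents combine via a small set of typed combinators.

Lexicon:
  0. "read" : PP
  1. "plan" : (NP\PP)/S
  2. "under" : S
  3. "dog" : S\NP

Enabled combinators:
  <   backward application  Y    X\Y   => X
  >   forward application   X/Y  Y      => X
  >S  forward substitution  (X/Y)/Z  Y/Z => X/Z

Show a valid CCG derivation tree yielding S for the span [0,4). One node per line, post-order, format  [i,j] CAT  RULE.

[0,4] S   <
  [0,3] NP   <
    [0,1] "read" : PP
    [1,3] NP\PP   >
      [1,2] "plan" : (NP\PP)/S
      [2,3] "under" : S
  [3,4] "dog" : S\NP

[0,1] PP  lex  "read"
[1,2] (NP\PP)/S  lex  "plan"
[2,3] S  lex  "under"
[1,3] NP\PP  >  k=2
[0,3] NP  <  k=1
[3,4] S\NP  lex  "dog"
[0,4] S  <  k=3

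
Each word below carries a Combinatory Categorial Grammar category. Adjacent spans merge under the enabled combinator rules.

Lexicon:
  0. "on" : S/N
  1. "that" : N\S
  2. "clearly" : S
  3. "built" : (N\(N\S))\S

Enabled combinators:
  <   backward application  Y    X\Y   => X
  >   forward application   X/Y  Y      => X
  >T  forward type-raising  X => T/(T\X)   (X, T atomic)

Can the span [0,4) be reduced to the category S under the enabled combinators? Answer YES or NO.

[0,4] S   >
  [0,1] "on" : S/N
  [1,4] N   <
    [1,2] "that" : N\S
    [2,4] N\(N\S)   <
      [2,3] "clearly" : S
      [3,4] "built" : (N\(N\S))\S

YES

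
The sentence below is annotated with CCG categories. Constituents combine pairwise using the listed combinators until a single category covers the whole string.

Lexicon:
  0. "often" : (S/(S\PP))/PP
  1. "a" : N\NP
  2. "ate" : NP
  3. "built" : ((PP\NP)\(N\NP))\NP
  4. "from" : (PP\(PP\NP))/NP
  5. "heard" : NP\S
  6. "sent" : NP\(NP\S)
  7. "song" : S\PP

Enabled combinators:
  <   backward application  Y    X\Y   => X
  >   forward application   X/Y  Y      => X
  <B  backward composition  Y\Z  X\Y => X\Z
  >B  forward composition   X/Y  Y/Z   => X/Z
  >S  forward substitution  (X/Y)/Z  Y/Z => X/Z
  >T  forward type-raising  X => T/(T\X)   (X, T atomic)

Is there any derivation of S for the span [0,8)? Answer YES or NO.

YES

[0,8] S   >
  [0,7] S/(S\PP)   >
    [0,1] "often" : (S/(S\PP))/PP
    [1,7] PP   <
      [1,4] PP\NP   <
        [1,2] "a" : N\NP
        [2,4] (PP\NP)\(N\NP)   <
          [2,3] "ate" : NP
          [3,4] "built" : ((PP\NP)\(N\NP))\NP
      [4,7] PP\(PP\NP)   >
        [4,5] "from" : (PP\(PP\NP))/NP
        [5,7] NP   <
          [5,6] "heard" : NP\S
          [6,7] "sent" : NP\(NP\S)
  [7,8] "song" : S\PP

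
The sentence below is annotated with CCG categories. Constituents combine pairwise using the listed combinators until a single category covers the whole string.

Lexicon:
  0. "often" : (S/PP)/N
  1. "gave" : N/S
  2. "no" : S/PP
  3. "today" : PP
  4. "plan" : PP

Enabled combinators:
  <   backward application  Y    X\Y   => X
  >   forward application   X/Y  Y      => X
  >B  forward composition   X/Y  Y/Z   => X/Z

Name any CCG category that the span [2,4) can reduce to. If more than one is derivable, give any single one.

[0,5] S   >
  [0,4] S/PP   >
    [0,1] "often" : (S/PP)/N
    [1,4] N   >
      [1,2] "gave" : N/S
      [2,4] S   >
        [2,3] "no" : S/PP
        [3,4] "today" : PP
  [4,5] "plan" : PP

S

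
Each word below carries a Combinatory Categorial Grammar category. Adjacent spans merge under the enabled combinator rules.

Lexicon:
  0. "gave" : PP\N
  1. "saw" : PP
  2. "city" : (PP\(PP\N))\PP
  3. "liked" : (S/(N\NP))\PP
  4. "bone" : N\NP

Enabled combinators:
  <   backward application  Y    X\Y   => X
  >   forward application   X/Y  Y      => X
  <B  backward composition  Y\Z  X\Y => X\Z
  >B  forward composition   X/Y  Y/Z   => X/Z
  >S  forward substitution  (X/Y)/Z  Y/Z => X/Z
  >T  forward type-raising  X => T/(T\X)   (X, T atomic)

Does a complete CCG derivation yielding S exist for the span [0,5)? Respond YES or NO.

YES

[0,5] S   >
  [0,4] S/(N\NP)   <
    [0,3] PP   <
      [0,1] "gave" : PP\N
      [1,3] PP\(PP\N)   <
        [1,2] "saw" : PP
        [2,3] "city" : (PP\(PP\N))\PP
    [3,4] "liked" : (S/(N\NP))\PP
  [4,5] "bone" : N\NP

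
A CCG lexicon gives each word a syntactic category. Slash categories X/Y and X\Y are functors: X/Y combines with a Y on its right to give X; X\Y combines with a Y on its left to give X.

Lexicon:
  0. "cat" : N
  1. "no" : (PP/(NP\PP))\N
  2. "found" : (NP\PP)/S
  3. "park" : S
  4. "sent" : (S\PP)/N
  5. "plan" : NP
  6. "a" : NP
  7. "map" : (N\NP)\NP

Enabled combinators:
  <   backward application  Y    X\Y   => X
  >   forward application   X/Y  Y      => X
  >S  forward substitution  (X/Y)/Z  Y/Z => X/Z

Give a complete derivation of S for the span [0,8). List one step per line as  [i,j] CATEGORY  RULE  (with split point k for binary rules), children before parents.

[0,8] S   <
  [0,4] PP   >
    [0,2] PP/(NP\PP)   <
      [0,1] "cat" : N
      [1,2] "no" : (PP/(NP\PP))\N
    [2,4] NP\PP   >
      [2,3] "found" : (NP\PP)/S
      [3,4] "park" : S
  [4,8] S\PP   >
    [4,5] "sent" : (S\PP)/N
    [5,8] N   <
      [5,6] "plan" : NP
      [6,8] N\NP   <
        [6,7] "a" : NP
        [7,8] "map" : (N\NP)\NP

[0,1] N  lex  "cat"
[1,2] (PP/(NP\PP))\N  lex  "no"
[0,2] PP/(NP\PP)  <  k=1
[2,3] (NP\PP)/S  lex  "found"
[3,4] S  lex  "park"
[2,4] NP\PP  >  k=3
[0,4] PP  >  k=2
[4,5] (S\PP)/N  lex  "sent"
[5,6] NP  lex  "plan"
[6,7] NP  lex  "a"
[7,8] (N\NP)\NP  lex  "map"
[6,8] N\NP  <  k=7
[5,8] N  <  k=6
[4,8] S\PP  >  k=5
[0,8] S  <  k=4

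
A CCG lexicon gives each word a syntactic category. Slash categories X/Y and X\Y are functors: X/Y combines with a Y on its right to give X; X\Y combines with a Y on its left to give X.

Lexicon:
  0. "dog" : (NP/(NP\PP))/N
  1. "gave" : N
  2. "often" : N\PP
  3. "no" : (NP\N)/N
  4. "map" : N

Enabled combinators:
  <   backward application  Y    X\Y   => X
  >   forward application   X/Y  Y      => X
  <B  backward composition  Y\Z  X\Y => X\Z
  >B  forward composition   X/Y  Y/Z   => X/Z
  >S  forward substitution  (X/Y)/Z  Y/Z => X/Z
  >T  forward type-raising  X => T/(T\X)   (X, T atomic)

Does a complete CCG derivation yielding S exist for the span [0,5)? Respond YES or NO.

(NP/(NP\PP))/N N N\PP (NP\N)/N N
CKY chart[0,5] = {N/(N\NP), NP, NP/(NP\NP), PP/(PP\NP), S/(S\NP)}; S ∉ chart

NO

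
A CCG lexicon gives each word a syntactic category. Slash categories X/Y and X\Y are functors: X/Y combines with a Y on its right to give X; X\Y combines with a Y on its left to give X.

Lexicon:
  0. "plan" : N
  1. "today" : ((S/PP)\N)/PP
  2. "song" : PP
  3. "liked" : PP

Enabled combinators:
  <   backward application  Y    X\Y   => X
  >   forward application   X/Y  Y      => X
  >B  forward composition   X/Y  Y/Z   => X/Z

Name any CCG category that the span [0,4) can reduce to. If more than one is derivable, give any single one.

S

[0,4] S   >
  [0,3] S/PP   <
    [0,1] "plan" : N
    [1,3] (S/PP)\N   >
      [1,2] "today" : ((S/PP)\N)/PP
      [2,3] "song" : PP
  [3,4] "liked" : PP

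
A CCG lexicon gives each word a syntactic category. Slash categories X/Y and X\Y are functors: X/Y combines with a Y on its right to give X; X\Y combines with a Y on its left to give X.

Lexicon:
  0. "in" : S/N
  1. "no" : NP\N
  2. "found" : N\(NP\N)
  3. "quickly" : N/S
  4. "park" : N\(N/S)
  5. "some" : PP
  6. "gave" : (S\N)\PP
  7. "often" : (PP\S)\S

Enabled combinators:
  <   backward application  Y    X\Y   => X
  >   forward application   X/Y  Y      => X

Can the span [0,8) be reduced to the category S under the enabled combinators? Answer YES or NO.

S/N NP\N N\(NP\N) N/S N\(N/S) PP (S\N)\PP (PP\S)\S
CKY chart[0,8] = {PP}; S ∉ chart

NO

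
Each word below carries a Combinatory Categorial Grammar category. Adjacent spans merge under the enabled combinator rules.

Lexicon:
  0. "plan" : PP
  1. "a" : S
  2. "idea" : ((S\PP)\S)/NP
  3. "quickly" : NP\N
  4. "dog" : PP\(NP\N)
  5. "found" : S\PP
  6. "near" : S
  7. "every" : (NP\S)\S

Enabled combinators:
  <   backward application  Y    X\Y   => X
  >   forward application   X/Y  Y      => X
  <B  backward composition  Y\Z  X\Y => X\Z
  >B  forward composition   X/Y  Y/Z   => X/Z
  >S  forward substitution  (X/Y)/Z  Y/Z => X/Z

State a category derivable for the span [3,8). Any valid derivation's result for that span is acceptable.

[0,8] S   <
  [0,1] "plan" : PP
  [1,8] S\PP   <
    [1,2] "a" : S
    [2,8] (S\PP)\S   >
      [2,3] "idea" : ((S\PP)\S)/NP
      [3,8] NP   <
        [3,6] S   <
          [3,5] PP   <
            [3,4] "quickly" : NP\N
            [4,5] "dog" : PP\(NP\N)
          [5,6] "found" : S\PP
        [6,8] NP\S   <
          [6,7] "near" : S
          [7,8] "every" : (NP\S)\S

NP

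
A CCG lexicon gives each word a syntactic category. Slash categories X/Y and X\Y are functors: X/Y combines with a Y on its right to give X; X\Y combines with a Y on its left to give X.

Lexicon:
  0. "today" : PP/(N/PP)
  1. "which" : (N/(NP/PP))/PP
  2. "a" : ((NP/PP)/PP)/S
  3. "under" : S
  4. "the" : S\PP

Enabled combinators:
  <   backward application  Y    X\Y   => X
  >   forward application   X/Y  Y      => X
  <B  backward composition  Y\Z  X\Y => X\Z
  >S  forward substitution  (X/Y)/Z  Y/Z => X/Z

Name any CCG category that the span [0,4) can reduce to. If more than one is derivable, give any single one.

[0,5] S   <
  [0,4] PP   >
    [0,1] "today" : PP/(N/PP)
    [1,4] N/PP   >S
      [1,2] "which" : (N/(NP/PP))/PP
      [2,4] (NP/PP)/PP   >
        [2,3] "a" : ((NP/PP)/PP)/S
        [3,4] "under" : S
  [4,5] "the" : S\PP

PP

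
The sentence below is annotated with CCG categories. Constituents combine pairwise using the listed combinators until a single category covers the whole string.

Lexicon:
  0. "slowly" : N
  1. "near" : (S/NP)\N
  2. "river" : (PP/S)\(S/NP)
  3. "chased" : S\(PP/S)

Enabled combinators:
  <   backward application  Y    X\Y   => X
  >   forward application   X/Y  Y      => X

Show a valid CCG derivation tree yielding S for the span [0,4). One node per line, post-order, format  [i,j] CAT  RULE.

[0,1] N  lex  "slowly"
[1,2] (S/NP)\N  lex  "near"
[0,2] S/NP  <  k=1
[2,3] (PP/S)\(S/NP)  lex  "river"
[0,3] PP/S  <  k=2
[3,4] S\(PP/S)  lex  "chased"
[0,4] S  <  k=3

[0,4] S   <
  [0,3] PP/S   <
    [0,2] S/NP   <
      [0,1] "slowly" : N
      [1,2] "near" : (S/NP)\N
    [2,3] "river" : (PP/S)\(S/NP)
  [3,4] "chased" : S\(PP/S)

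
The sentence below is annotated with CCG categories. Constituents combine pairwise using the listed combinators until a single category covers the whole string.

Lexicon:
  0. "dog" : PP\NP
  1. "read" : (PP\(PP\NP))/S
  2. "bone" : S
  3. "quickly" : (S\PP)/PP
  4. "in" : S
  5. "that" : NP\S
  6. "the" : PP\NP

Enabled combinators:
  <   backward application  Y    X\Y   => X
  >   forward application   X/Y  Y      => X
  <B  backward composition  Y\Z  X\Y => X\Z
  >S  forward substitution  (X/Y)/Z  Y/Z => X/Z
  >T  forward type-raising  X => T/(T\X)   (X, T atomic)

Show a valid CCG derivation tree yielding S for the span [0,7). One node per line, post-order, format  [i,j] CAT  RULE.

[0,7] S   <
  [0,3] PP   <
    [0,1] "dog" : PP\NP
    [1,3] PP\(PP\NP)   >
      [1,2] "read" : (PP\(PP\NP))/S
      [2,3] "bone" : S
  [3,7] S\PP   >
    [3,4] "quickly" : (S\PP)/PP
    [4,7] PP   <
      [4,6] NP   >
        [4,5] NP/(NP\S)   >T
          [4,5] "in" : S
        [5,6] "that" : NP\S
      [6,7] "the" : PP\NP

[0,1] PP\NP  lex  "dog"
[1,2] (PP\(PP\NP))/S  lex  "read"
[2,3] S  lex  "bone"
[1,3] PP\(PP\NP)  >  k=2
[0,3] PP  <  k=1
[3,4] (S\PP)/PP  lex  "quickly"
[4,5] S  lex  "in"
[4,5] NP/(NP\S)  >T
[5,6] NP\S  lex  "that"
[4,6] NP  >  k=5
[6,7] PP\NP  lex  "the"
[4,7] PP  <  k=6
[3,7] S\PP  >  k=4
[0,7] S  <  k=3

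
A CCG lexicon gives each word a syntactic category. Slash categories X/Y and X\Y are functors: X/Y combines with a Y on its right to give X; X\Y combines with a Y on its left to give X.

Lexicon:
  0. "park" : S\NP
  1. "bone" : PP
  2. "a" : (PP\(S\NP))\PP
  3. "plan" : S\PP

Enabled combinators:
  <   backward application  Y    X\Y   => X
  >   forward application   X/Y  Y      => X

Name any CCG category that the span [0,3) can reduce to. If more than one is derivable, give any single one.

PP

[0,4] S   <
  [0,3] PP   <
    [0,1] "park" : S\NP
    [1,3] PP\(S\NP)   <
      [1,2] "bone" : PP
      [2,3] "a" : (PP\(S\NP))\PP
  [3,4] "plan" : S\PP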